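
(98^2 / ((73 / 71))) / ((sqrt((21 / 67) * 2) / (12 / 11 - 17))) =-8523550 * sqrt(2814) / 2409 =-187692.00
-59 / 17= -3.47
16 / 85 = 0.19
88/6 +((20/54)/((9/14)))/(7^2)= 24968/1701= 14.68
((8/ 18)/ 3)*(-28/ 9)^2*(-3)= -3136/ 729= -4.30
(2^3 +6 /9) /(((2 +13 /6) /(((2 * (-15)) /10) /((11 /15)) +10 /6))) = -832 /165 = -5.04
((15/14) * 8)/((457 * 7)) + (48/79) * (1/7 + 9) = 9832068/1769047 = 5.56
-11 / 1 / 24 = -11 / 24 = -0.46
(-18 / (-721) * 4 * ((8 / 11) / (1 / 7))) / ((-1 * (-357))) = 192 / 134827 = 0.00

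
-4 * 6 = -24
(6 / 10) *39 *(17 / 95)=1989 / 475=4.19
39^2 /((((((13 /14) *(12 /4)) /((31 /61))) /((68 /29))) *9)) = 72.29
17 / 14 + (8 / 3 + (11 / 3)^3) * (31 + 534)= 11098189 / 378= 29360.29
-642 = -642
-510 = -510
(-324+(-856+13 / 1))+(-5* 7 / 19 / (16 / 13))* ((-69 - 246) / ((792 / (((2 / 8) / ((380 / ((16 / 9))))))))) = -5338545679 / 4574592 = -1167.00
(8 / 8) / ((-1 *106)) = -1 / 106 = -0.01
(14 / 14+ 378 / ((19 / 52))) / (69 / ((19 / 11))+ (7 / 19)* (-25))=19675 / 584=33.69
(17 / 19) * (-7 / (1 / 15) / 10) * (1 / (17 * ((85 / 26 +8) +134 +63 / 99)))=-3003 / 792851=-0.00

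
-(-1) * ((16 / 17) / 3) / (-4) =-4 / 51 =-0.08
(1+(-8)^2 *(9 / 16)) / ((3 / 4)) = 49.33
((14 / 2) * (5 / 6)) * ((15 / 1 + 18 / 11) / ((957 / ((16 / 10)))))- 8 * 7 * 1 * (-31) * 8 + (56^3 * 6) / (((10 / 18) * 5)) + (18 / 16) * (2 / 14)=5795181253343 / 14737800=393218.88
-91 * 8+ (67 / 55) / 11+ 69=-398628 / 605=-658.89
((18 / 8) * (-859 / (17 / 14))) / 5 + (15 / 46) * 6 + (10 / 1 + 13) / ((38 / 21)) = -11279757 / 37145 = -303.67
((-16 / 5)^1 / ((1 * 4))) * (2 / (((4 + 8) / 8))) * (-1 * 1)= 16 / 15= 1.07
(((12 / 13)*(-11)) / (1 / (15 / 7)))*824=-1631520 / 91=-17928.79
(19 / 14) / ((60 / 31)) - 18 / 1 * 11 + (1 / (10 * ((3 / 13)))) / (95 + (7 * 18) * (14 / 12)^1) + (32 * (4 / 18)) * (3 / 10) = -19836437 / 101640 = -195.16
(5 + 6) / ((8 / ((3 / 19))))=33 / 152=0.22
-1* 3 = -3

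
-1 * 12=-12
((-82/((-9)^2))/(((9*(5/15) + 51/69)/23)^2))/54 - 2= -43823585/16175052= -2.71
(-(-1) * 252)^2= 63504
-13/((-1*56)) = 13/56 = 0.23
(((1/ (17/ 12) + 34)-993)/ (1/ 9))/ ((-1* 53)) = 146619/ 901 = 162.73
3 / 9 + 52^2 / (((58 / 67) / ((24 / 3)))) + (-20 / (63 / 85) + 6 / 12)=91213117 / 3654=24962.54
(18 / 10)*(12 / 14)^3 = 1.13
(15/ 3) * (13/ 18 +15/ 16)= 1195/ 144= 8.30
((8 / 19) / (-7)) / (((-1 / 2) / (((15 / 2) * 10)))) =1200 / 133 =9.02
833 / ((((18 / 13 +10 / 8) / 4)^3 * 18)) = 161.96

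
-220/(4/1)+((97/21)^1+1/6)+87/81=-18575/378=-49.14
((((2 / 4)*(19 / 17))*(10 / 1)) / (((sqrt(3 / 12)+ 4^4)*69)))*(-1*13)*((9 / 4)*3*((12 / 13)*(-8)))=80 / 391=0.20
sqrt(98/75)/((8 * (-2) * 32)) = -7 * sqrt(6)/7680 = -0.00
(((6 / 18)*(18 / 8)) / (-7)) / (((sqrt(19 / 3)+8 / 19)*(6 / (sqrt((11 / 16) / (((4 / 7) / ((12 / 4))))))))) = -1083*sqrt(1463) / 2986816+57*sqrt(231) / 373352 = -0.01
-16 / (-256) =0.06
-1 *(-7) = 7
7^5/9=16807/9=1867.44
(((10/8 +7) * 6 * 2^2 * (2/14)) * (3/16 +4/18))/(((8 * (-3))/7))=-649/192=-3.38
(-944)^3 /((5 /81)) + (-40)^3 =-68140143104 /5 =-13628028620.80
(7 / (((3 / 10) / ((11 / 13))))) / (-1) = -770 / 39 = -19.74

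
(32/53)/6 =16/159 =0.10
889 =889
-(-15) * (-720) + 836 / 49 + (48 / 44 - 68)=-5848068 / 539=-10849.85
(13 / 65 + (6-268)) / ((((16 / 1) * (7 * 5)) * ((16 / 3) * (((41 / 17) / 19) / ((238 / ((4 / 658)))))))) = -7094278653 / 262400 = -27036.12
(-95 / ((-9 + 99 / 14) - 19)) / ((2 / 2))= 1330 / 293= 4.54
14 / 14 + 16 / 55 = 71 / 55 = 1.29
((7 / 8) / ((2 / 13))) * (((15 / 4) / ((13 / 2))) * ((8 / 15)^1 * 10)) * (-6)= -105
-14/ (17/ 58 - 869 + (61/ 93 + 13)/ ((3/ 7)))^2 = -3665999736/ 183380211822025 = -0.00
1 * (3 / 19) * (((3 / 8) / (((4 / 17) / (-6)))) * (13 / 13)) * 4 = -459 / 76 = -6.04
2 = 2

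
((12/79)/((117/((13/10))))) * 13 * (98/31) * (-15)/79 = -2548/193471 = -0.01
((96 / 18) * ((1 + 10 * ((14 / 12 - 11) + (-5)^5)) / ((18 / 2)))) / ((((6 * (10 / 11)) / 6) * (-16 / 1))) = 517231 / 405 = 1277.11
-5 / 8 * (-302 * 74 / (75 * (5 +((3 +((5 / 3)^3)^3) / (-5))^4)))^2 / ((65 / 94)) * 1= -9180853126830112678507410972761893390254517500 / 3493755175190611571339998361687277812165274735043813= -0.00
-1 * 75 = -75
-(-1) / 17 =1 / 17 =0.06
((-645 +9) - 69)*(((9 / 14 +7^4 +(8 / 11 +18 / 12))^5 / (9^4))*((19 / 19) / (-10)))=862529751618747.08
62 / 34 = 31 / 17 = 1.82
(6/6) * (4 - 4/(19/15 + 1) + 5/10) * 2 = 93/17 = 5.47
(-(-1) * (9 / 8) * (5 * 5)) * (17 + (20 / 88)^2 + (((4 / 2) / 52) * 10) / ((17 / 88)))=458296425 / 855712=535.57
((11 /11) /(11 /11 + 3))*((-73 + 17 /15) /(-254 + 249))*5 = 17.97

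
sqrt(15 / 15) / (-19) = -1 / 19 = -0.05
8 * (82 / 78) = 328 / 39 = 8.41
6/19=0.32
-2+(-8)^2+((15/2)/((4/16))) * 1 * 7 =272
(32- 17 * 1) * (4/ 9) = 20/ 3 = 6.67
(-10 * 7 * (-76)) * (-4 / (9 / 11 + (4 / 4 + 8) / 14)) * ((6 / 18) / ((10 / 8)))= -2621696 / 675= -3883.99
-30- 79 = -109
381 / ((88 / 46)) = 8763 / 44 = 199.16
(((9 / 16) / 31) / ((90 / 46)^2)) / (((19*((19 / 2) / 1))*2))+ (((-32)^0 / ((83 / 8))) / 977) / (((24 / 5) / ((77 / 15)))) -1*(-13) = 14156963536913 / 1088987257200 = 13.00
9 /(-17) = -9 /17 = -0.53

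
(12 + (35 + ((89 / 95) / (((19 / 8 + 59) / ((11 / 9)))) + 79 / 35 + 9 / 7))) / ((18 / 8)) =594327332 / 26447715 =22.47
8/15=0.53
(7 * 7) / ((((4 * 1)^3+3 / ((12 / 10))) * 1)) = 14 / 19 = 0.74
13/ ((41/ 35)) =455/ 41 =11.10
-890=-890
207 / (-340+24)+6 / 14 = -501 / 2212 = -0.23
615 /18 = 205 /6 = 34.17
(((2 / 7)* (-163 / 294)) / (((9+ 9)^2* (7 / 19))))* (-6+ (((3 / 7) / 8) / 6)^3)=26106368999 / 3278781628416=0.01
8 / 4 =2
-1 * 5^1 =-5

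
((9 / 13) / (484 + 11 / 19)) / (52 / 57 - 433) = -0.00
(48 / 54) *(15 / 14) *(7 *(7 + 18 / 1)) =500 / 3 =166.67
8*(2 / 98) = 8 / 49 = 0.16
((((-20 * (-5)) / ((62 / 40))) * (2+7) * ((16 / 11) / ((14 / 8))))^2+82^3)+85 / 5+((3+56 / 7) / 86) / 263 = 101074602830625629 / 128872139242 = 784301.43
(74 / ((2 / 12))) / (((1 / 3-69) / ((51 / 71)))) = -33966 / 7313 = -4.64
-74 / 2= -37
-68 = -68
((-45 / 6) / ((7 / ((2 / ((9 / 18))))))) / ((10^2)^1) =-3 / 70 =-0.04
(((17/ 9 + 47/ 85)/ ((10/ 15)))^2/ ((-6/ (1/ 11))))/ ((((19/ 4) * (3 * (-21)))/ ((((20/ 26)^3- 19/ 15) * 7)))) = -46658833016/ 12092378351625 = -0.00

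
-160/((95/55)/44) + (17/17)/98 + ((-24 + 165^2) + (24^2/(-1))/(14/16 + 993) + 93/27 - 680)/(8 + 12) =-1831813501351/666214290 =-2749.59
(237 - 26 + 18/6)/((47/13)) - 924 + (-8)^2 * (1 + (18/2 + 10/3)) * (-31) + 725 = -3749633/141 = -26593.14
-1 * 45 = -45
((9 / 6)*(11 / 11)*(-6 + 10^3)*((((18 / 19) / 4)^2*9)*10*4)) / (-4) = -5434695 / 722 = -7527.28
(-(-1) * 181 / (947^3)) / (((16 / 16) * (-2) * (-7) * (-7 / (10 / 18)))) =-905 / 749063304486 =-0.00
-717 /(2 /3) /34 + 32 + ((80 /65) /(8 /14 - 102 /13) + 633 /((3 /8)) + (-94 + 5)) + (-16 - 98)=33428847 /22508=1485.20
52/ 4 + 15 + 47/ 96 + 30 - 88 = -2833/ 96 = -29.51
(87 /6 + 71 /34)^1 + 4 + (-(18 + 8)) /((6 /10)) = -22.75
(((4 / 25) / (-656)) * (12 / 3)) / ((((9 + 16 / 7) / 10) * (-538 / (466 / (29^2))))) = 3262 / 3663778655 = 0.00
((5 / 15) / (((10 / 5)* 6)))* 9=1 / 4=0.25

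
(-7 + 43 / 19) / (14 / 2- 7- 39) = 30 / 247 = 0.12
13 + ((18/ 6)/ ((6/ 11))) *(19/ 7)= 391/ 14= 27.93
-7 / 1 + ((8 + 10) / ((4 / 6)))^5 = 14348900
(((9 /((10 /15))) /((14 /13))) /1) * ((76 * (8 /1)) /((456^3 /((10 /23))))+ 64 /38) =5609591 /265696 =21.11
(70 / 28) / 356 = 0.01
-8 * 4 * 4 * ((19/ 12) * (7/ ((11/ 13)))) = -55328/ 33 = -1676.61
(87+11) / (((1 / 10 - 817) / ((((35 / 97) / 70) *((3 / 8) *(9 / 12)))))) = -105 / 603728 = -0.00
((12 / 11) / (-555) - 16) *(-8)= 260512 / 2035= 128.02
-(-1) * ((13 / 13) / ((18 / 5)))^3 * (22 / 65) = 275 / 37908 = 0.01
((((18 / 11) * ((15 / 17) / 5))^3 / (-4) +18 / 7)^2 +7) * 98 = 56913819664650302 / 42761175875209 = 1330.97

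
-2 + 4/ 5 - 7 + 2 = -31/ 5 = -6.20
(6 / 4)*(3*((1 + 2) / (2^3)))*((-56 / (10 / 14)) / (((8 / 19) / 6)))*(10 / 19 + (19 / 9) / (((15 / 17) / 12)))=-5512059 / 100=-55120.59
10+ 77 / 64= 717 / 64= 11.20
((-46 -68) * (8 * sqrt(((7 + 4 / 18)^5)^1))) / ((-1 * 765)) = 256880 * sqrt(65) / 12393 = 167.11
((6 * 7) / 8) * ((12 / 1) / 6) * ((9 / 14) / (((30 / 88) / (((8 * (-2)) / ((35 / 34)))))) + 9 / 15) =-105507 / 350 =-301.45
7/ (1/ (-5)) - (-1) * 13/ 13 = -34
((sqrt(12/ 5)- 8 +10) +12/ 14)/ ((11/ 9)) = 18 * sqrt(15)/ 55 +180/ 77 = 3.61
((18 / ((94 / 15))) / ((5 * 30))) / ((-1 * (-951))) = 3 / 148990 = 0.00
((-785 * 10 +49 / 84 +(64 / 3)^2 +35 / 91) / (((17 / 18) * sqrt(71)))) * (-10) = 9291.14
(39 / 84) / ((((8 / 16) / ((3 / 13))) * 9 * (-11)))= -1 / 462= -0.00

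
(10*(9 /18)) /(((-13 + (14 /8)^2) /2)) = -160 /159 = -1.01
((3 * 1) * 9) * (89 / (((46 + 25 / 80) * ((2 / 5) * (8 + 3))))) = 11.79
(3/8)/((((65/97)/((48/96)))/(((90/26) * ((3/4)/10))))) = 7857/108160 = 0.07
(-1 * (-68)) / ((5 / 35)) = 476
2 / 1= 2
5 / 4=1.25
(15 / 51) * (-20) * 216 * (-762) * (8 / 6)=21945600 / 17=1290917.65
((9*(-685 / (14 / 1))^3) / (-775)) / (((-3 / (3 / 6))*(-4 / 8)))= 38570295 / 85064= 453.43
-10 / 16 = -5 / 8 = -0.62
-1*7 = -7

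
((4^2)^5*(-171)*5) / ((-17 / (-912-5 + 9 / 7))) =-5746773196800 / 119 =-48292211737.82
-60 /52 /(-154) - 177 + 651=948963 /2002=474.01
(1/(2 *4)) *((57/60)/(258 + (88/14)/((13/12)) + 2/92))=39767/88349360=0.00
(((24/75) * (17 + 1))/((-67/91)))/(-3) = 4368/1675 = 2.61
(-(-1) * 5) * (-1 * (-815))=4075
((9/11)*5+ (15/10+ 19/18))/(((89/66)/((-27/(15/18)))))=-71064/445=-159.69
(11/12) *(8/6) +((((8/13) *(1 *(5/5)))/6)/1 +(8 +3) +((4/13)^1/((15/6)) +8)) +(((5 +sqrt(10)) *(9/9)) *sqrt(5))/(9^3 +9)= sqrt(5) *(sqrt(10) +5)/738 +11962/585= 20.47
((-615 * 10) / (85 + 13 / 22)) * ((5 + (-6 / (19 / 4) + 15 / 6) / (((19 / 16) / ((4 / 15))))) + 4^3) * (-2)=6767507560 / 679763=9955.69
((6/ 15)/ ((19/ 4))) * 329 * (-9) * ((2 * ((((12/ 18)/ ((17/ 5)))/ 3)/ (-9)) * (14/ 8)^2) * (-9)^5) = -211539762/ 323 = -654921.86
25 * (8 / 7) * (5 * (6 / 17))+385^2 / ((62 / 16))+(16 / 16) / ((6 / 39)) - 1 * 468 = 279187453 / 7378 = 37840.53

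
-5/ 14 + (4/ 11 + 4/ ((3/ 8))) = 4931/ 462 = 10.67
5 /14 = 0.36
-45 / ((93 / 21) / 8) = -2520 / 31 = -81.29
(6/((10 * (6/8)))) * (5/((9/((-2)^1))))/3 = -8/27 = -0.30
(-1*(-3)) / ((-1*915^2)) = -1 / 279075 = -0.00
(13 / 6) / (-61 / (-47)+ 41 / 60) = 6110 / 5587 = 1.09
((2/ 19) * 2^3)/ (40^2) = 1/ 1900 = 0.00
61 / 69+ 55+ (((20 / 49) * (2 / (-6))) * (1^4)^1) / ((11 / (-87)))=2118404 / 37191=56.96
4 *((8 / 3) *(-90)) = -960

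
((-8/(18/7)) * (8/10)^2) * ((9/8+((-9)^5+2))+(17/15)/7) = 396787192/3375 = 117566.58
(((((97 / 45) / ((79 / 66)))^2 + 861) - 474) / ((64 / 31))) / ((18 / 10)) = 16987659961 / 161766720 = 105.01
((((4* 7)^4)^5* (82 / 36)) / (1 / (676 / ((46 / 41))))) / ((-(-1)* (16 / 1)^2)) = 97358770239544254425261978681344 / 207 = 470332223379440842634115800000.00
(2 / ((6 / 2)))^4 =16 / 81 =0.20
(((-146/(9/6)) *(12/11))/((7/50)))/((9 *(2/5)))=-146000/693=-210.68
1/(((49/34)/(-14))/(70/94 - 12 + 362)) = -160140/47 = -3407.23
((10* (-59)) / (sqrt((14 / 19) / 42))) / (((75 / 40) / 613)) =-578672* sqrt(57) / 3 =-1456292.60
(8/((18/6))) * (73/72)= 73/27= 2.70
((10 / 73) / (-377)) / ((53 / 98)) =-980 / 1458613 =-0.00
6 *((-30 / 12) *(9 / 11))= -135 / 11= -12.27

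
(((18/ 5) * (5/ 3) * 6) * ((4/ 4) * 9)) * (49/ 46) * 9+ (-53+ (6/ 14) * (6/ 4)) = 3053.82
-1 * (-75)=75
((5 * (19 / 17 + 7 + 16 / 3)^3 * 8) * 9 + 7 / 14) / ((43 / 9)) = 183374.36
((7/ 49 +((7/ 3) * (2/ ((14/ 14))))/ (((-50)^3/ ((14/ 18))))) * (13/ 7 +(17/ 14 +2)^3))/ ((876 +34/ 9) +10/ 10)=162339933697/ 28549090500000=0.01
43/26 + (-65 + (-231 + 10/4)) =-3794/13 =-291.85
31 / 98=0.32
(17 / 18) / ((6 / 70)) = 595 / 54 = 11.02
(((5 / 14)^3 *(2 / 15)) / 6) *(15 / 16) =125 / 131712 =0.00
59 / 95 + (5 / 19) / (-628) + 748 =44662707 / 59660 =748.62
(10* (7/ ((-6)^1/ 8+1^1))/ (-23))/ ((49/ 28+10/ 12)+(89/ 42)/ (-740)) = -8702400/ 1844623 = -4.72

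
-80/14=-40/7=-5.71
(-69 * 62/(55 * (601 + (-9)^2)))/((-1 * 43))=69/26015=0.00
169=169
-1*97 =-97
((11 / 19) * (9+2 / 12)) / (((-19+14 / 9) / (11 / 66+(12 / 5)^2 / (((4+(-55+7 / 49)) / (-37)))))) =-1.33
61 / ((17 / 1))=61 / 17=3.59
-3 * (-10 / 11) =30 / 11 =2.73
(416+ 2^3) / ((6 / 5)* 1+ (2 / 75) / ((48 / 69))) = 254400 / 743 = 342.40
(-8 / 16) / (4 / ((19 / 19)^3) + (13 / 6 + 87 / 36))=-6 / 103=-0.06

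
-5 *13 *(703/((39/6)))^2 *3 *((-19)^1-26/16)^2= -201822600375/208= -970300963.34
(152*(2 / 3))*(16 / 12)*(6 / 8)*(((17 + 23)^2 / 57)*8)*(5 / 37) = 1024000 / 333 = 3075.08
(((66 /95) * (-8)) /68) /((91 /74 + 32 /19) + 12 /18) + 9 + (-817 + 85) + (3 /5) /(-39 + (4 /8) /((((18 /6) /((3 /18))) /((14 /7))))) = -59151906093 /81810205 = -723.04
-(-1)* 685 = 685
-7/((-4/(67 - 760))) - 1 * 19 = -4927/4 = -1231.75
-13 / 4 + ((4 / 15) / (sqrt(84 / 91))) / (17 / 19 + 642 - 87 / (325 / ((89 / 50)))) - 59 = -249 / 4 + 123500 * sqrt(39) / 1785119697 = -62.25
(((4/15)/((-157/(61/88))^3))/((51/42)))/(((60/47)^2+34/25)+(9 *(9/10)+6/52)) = -228137468195/135245010520358340096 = -0.00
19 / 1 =19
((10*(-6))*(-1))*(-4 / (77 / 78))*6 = -112320 / 77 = -1458.70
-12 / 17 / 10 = -6 / 85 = -0.07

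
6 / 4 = 1.50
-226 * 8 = -1808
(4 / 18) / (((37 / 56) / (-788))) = -88256 / 333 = -265.03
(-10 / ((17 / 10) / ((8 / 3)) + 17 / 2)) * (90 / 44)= -18000 / 8041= -2.24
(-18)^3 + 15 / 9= -17491 / 3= -5830.33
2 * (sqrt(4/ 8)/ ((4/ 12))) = 3 * sqrt(2) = 4.24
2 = 2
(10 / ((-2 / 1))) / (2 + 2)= -5 / 4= -1.25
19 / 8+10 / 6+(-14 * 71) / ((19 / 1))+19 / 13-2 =-289361 / 5928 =-48.81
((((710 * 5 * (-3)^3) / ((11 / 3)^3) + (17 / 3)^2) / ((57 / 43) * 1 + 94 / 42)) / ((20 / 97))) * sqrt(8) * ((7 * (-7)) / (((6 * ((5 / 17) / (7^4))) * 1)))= 1337647063866385391 * sqrt(2) / 3854842200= 490738277.01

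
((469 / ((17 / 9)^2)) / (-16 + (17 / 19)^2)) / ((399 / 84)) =-962388 / 528581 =-1.82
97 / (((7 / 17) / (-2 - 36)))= -62662 / 7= -8951.71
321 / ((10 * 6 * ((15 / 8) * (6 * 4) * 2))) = 107 / 1800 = 0.06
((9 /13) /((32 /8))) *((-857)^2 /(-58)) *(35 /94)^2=-303.85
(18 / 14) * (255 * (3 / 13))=6885 / 91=75.66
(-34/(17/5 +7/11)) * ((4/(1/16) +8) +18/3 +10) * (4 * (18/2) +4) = -29650.45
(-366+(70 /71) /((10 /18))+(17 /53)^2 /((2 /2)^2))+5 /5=-72420782 /199439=-363.12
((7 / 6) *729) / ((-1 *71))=-1701 / 142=-11.98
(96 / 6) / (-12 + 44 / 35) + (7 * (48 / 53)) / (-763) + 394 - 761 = -100054119 / 271519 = -368.50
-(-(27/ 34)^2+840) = -970311/ 1156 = -839.37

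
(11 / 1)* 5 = 55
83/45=1.84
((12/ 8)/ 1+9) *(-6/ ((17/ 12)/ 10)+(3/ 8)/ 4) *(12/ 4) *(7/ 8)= -10138149/ 8704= -1164.77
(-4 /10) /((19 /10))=-4 /19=-0.21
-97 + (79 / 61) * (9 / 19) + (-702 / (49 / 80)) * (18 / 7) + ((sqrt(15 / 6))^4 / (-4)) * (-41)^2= -36065326601 / 6360592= -5670.12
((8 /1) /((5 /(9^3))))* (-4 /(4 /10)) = -11664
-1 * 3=-3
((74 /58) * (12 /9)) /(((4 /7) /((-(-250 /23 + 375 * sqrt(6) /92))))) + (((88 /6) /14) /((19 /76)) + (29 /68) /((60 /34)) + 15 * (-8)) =-46620359 /560280 -32375 * sqrt(6) /2668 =-112.93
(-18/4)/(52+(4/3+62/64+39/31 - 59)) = 13392/10237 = 1.31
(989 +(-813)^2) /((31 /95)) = 62886010 /31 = 2028580.97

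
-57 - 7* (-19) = 76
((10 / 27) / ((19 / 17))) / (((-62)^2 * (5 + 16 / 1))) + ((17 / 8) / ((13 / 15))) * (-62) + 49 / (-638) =-26119926475567 / 171733125564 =-152.10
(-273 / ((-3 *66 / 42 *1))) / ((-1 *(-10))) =637 / 110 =5.79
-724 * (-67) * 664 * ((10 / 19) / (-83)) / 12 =-970160 / 57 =-17020.35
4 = 4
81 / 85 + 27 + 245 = 23201 / 85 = 272.95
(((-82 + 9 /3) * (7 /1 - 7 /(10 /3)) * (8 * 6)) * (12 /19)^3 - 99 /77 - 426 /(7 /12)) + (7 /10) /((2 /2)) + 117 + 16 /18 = -22876603873 /4321170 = -5294.08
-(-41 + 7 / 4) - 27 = 49 / 4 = 12.25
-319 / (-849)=0.38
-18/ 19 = -0.95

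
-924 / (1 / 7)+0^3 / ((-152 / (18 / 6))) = -6468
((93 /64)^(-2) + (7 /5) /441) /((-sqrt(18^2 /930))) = -48107 * sqrt(930) /1816290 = -0.81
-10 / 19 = -0.53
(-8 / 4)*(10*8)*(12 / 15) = -128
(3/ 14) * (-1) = -3/ 14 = -0.21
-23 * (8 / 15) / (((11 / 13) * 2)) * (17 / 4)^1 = -5083 / 165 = -30.81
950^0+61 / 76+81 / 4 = 419 / 19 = 22.05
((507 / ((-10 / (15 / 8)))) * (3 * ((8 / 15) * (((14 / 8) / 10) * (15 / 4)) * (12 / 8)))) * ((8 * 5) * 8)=-95823 / 2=-47911.50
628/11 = 57.09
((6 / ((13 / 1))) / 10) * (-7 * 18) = -378 / 65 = -5.82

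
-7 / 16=-0.44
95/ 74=1.28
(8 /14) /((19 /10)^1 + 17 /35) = 40 /167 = 0.24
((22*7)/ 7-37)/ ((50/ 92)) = -138/ 5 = -27.60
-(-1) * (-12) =-12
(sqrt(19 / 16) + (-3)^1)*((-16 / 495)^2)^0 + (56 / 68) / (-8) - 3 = -415 / 68 + sqrt(19) / 4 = -5.01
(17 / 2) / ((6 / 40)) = 170 / 3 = 56.67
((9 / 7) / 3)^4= 81 / 2401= 0.03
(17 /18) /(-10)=-17 /180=-0.09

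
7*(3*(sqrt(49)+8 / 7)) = 171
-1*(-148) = 148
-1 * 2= -2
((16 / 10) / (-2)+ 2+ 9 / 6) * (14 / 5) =189 / 25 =7.56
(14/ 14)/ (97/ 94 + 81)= 94/ 7711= 0.01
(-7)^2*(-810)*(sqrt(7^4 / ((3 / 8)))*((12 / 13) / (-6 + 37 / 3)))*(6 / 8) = -35006580*sqrt(6) / 247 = -347158.94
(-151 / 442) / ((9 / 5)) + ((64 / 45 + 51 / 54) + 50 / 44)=724903 / 218790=3.31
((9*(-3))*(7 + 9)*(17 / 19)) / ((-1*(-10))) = -3672 / 95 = -38.65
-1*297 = -297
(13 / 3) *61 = 793 / 3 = 264.33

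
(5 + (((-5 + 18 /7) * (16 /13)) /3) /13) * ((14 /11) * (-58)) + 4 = -2004560 /5577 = -359.43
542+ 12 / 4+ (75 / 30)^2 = 2205 / 4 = 551.25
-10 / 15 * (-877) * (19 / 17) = 33326 / 51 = 653.45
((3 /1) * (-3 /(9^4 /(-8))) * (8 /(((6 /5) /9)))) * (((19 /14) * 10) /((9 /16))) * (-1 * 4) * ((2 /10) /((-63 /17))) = 3307520 /964467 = 3.43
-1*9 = -9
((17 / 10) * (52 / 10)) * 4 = 884 / 25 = 35.36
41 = 41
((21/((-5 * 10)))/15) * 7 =-49/250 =-0.20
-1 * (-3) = 3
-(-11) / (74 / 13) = 143 / 74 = 1.93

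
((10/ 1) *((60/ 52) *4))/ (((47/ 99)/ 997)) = 59221800/ 611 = 96926.02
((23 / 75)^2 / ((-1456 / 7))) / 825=-529 / 965250000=-0.00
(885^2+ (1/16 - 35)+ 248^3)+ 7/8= 16036182.94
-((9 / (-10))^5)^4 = -12157665459056928801 / 100000000000000000000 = -0.12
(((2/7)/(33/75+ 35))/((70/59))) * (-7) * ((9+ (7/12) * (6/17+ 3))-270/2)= 355475/60248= 5.90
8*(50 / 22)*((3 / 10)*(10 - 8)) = 120 / 11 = 10.91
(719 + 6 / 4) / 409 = 1.76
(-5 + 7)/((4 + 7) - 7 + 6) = 1/5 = 0.20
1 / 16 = 0.06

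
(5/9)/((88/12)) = 5/66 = 0.08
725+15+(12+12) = 764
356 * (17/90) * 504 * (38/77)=919904/55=16725.53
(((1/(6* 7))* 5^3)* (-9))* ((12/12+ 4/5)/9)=-75/14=-5.36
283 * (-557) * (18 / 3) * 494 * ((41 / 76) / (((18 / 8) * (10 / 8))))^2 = -220461455552 / 12825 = -17189977.04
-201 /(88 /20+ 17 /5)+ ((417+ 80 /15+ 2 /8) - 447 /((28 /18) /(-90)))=26258.96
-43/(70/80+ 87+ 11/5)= -1720/3603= -0.48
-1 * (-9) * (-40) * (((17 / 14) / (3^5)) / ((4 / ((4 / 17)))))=-20 / 189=-0.11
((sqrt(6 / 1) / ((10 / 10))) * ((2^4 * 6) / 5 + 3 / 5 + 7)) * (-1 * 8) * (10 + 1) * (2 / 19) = -23584 * sqrt(6) / 95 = -608.09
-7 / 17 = -0.41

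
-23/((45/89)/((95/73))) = -59.20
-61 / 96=-0.64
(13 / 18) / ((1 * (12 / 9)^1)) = 13 / 24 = 0.54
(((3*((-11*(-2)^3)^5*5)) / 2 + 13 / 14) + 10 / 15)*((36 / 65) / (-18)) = -1662355537987 / 1365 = -1217842884.97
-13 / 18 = -0.72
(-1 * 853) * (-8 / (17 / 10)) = 68240 / 17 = 4014.12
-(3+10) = -13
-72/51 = -24/17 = -1.41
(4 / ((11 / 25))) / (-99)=-100 / 1089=-0.09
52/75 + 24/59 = 4868/4425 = 1.10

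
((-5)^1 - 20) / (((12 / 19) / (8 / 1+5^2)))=-5225 / 4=-1306.25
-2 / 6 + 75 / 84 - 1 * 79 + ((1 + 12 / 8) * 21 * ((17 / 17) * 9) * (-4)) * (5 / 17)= -905813 / 1428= -634.32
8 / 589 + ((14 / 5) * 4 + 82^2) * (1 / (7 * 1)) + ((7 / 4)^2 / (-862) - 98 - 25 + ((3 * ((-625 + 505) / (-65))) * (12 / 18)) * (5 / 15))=3106320783029 / 3696187040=840.41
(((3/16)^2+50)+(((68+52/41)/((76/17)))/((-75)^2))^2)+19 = 13573451186079001/196616484000000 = 69.04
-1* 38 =-38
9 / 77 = 0.12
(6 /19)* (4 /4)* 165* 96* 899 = 85440960 /19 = 4496892.63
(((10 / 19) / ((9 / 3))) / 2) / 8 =5 / 456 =0.01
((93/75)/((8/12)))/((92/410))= 3813/460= 8.29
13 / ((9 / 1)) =13 / 9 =1.44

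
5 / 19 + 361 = 6864 / 19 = 361.26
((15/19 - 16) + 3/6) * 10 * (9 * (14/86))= -4095/19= -215.53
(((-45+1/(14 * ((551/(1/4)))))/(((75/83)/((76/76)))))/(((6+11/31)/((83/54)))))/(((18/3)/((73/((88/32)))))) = -1967885747803/36927689400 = -53.29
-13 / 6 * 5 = -65 / 6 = -10.83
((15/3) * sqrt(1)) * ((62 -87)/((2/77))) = -9625/2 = -4812.50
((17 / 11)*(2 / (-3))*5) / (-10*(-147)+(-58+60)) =-0.00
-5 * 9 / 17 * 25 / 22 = -1125 / 374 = -3.01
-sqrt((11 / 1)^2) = -11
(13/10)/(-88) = -13/880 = -0.01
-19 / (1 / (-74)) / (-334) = -703 / 167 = -4.21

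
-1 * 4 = -4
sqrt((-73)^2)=73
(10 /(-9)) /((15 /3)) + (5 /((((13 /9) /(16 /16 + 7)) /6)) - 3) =19063 /117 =162.93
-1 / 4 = -0.25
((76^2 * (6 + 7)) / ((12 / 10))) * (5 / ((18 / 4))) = 1877200 / 27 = 69525.93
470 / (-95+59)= -235 / 18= -13.06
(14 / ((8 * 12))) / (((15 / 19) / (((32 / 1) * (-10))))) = -532 / 9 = -59.11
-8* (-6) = 48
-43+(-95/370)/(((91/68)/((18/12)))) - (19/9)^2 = -13021237/272727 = -47.74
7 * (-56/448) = -0.88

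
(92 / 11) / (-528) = -23 / 1452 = -0.02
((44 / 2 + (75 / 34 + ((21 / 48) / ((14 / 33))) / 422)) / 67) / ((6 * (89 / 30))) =27787285 / 1368913984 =0.02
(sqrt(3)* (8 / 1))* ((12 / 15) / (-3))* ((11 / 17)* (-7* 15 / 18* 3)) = 1232* sqrt(3) / 51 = 41.84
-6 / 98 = -0.06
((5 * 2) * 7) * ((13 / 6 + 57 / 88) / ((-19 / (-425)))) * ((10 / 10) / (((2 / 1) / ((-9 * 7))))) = -232094625 / 1672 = -138812.57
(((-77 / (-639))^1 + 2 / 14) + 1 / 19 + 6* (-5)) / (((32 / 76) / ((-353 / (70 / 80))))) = 890532515 / 31311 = 28441.52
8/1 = 8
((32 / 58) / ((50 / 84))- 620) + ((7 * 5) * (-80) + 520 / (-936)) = -22313077 / 6525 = -3419.63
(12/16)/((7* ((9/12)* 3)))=1/21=0.05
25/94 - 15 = -1385/94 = -14.73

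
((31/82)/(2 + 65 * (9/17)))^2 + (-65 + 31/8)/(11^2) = -0.51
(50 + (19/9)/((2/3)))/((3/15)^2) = 7975/6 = 1329.17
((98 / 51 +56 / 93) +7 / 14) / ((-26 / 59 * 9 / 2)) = -188033 / 123318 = -1.52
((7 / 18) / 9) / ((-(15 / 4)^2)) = -56 / 18225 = -0.00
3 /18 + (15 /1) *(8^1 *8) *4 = 23041 /6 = 3840.17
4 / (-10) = -2 / 5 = -0.40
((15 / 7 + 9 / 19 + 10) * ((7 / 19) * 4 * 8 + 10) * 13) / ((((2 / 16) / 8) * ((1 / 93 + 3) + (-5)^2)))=53752488192 / 6582835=8165.55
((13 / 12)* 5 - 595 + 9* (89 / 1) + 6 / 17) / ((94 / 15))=216005 / 6392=33.79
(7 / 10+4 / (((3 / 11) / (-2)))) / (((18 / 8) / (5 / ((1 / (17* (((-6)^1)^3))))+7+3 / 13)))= 409890748 / 1755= 233555.98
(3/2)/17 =3/34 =0.09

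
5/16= 0.31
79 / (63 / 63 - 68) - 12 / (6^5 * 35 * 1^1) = -1.18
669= 669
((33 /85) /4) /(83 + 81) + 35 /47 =1953151 /2620720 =0.75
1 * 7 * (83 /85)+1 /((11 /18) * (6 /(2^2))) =7411 /935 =7.93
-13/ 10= -1.30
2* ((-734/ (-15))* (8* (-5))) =-11744/ 3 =-3914.67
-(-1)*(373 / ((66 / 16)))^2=8904256 / 1089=8176.54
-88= -88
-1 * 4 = -4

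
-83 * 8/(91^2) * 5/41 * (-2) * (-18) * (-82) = 239040/8281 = 28.87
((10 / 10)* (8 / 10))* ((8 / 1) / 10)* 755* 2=4832 / 5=966.40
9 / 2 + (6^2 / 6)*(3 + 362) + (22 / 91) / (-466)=93059945 / 42406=2194.50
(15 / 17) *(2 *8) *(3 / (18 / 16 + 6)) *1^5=1920 / 323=5.94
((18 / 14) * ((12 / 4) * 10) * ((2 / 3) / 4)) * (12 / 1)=540 / 7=77.14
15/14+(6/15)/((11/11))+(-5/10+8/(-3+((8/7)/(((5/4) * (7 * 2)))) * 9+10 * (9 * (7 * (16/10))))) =8445146/8622915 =0.98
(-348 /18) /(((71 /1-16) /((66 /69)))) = -116 /345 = -0.34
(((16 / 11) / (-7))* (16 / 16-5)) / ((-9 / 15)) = -320 / 231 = -1.39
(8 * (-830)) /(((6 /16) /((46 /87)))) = -2443520 /261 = -9362.15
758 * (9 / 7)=6822 / 7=974.57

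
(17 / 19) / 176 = 17 / 3344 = 0.01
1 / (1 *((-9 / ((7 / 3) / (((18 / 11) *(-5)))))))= 77 / 2430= 0.03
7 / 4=1.75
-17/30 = -0.57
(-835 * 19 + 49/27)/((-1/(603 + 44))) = 277113982/27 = 10263480.81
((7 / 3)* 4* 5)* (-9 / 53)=-420 / 53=-7.92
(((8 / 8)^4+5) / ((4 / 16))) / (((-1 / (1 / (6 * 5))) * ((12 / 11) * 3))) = -11 / 45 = -0.24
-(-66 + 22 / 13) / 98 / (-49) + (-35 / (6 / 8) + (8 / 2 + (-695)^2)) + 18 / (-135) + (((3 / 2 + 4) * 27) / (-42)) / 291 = 29246125866029 / 60553220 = 482982.17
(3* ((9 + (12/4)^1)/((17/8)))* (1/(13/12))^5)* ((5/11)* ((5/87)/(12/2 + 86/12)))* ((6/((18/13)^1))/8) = 149299200/12236017937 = 0.01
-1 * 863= -863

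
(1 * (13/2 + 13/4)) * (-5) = -48.75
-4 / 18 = -2 / 9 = -0.22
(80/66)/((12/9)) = 10/11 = 0.91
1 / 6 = 0.17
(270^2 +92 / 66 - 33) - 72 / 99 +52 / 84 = 72868.29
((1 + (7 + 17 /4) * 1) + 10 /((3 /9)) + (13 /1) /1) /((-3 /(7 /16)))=-1547 /192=-8.06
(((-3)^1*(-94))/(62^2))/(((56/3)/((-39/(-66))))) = 5499/2367904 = 0.00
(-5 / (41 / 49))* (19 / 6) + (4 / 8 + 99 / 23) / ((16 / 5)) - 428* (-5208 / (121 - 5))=50401534543 / 2625312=19198.30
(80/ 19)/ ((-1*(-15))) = 16/ 57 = 0.28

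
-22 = -22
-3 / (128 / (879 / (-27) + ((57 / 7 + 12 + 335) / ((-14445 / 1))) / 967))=3183226271 / 4171870080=0.76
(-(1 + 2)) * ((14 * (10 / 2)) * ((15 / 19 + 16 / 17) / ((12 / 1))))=-19565 / 646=-30.29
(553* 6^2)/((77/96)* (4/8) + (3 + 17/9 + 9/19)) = 3454.08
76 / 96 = 19 / 24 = 0.79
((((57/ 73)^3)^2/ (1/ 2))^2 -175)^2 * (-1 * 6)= -96151423966546907560244575549050804030664528063446/ 524503804723748275248688345080154231098133441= -183318.83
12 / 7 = 1.71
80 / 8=10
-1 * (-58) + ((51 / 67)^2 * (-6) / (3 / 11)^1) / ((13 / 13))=203140 / 4489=45.25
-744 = -744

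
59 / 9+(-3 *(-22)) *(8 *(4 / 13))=19775 / 117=169.02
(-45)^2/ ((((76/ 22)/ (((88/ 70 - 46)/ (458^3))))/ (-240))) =104647950/ 1597195537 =0.07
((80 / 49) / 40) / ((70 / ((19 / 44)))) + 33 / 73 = 0.45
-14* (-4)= 56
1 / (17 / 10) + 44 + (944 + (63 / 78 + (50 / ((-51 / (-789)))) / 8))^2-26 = 847675395113 / 781456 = 1084738.48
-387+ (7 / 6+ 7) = -2273 / 6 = -378.83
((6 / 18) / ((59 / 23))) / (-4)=-23 / 708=-0.03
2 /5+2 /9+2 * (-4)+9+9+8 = 838 /45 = 18.62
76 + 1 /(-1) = 75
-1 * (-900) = 900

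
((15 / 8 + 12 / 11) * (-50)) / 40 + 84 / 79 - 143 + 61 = -84.64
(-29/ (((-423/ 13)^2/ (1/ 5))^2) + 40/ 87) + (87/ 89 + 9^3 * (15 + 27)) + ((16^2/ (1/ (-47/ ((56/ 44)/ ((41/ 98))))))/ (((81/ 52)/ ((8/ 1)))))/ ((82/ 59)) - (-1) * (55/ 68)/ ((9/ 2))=385567649249226043341757/ 24091426701054962550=16004.35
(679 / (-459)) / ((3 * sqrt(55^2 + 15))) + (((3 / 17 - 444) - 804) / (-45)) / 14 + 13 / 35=2799 / 1190 - 679 * sqrt(190) / 1046520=2.34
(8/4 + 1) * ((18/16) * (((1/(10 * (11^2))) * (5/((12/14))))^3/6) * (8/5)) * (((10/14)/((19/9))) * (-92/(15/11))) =-1127/489595040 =-0.00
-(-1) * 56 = 56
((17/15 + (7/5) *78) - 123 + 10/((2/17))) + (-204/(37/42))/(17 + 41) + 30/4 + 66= 913171/6438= 141.84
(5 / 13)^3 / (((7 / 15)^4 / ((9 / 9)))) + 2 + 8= 59078095 / 5274997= 11.20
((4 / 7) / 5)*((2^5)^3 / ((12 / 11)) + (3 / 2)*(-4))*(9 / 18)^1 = 180188 / 105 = 1716.08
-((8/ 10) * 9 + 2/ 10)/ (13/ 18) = -666/ 65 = -10.25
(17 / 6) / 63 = 17 / 378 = 0.04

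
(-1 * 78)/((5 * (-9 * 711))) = 26/10665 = 0.00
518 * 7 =3626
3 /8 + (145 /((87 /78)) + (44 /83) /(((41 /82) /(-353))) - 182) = -282791 /664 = -425.89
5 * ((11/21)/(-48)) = -55/1008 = -0.05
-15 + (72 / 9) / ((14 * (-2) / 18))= -141 / 7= -20.14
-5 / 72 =-0.07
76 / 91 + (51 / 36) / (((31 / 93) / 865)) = 3677.09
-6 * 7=-42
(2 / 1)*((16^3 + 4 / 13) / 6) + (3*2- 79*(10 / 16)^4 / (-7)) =1535476217 / 1118208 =1373.16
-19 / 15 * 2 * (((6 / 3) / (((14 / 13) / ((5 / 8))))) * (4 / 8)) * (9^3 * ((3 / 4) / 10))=-180063 / 2240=-80.39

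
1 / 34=0.03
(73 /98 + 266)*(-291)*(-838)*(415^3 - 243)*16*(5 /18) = 3037461341352900640 /147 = 20663002322128575.78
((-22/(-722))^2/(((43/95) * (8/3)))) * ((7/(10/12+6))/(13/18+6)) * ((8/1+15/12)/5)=20979/96739336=0.00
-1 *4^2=-16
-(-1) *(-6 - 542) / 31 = -548 / 31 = -17.68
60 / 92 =15 / 23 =0.65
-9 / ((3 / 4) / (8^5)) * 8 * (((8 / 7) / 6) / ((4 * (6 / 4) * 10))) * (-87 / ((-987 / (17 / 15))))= -516947968 / 518175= -997.63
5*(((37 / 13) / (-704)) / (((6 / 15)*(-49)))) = 925 / 896896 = 0.00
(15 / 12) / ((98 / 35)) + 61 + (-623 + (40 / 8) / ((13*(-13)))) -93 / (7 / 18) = -7578071 / 9464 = -800.73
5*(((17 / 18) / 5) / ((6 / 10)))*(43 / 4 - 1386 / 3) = -153425 / 216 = -710.30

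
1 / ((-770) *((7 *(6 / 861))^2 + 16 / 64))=-3362 / 653345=-0.01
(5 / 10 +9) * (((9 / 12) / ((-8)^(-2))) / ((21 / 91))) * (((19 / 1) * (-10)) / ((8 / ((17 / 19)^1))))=-41990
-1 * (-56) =56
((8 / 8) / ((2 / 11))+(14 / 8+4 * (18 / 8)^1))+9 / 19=1271 / 76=16.72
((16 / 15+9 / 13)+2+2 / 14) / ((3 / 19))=101194 / 4095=24.71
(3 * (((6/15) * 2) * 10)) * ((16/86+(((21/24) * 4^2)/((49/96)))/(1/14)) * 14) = 5550720/43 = 129086.51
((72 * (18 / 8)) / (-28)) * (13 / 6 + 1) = -513 / 28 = -18.32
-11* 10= -110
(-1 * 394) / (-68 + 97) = -394 / 29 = -13.59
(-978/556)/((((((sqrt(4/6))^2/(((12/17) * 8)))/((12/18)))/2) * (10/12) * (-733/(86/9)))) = 2691456/8660395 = 0.31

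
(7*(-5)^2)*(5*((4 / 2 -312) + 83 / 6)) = -259145.83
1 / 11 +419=4610 / 11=419.09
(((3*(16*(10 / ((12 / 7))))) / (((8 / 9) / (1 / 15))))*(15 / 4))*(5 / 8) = 1575 / 32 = 49.22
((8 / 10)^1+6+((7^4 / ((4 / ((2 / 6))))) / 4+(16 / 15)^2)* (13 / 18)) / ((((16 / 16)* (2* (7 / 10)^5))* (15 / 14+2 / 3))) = 354357875 / 4732371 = 74.88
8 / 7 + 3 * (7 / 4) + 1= 207 / 28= 7.39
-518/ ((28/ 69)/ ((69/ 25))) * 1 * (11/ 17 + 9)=-14444874/ 425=-33987.94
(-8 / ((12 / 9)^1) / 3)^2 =4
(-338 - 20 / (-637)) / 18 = -35881 / 1911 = -18.78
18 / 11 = 1.64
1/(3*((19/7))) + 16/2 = 463/57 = 8.12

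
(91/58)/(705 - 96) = 13/5046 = 0.00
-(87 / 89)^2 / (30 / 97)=-244731 / 79210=-3.09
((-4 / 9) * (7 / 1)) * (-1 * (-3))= -28 / 3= -9.33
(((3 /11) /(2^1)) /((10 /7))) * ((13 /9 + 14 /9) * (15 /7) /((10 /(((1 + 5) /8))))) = 81 /1760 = 0.05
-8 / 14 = -4 / 7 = -0.57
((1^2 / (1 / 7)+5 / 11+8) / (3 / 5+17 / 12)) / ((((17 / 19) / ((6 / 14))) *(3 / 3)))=34200 / 9317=3.67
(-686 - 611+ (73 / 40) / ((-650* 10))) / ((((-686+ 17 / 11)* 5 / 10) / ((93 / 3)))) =114992044893 / 978770000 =117.49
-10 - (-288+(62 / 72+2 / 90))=277.12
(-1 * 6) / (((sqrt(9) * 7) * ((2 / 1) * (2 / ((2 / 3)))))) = -1 / 21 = -0.05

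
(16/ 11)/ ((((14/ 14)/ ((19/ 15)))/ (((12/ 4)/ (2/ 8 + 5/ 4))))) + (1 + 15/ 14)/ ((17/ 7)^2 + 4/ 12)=1214341/ 302280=4.02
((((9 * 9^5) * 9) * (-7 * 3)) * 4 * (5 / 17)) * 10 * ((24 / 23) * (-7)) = 3374862926400 / 391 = 8631362983.12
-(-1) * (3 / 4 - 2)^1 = -5 / 4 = -1.25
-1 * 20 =-20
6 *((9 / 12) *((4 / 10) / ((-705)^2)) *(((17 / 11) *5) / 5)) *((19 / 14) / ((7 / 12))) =1938 / 148831375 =0.00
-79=-79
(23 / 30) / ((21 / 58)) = 667 / 315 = 2.12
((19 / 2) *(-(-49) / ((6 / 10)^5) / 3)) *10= 14546875 / 729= 19954.56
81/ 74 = 1.09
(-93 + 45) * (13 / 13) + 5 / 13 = -619 / 13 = -47.62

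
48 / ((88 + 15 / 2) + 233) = 32 / 219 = 0.15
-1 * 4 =-4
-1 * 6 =-6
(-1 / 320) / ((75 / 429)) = -143 / 8000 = -0.02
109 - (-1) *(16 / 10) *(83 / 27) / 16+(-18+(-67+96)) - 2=31943 / 270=118.31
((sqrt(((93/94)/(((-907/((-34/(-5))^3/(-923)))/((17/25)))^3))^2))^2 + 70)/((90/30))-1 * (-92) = 245033731232042291538354909248750976859039552843179679961318794/2124569923977245302355676735625680508601479232311248779296875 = 115.33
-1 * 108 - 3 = -111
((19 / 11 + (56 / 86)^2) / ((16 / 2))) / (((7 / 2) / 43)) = 43755 / 13244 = 3.30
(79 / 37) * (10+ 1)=869 / 37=23.49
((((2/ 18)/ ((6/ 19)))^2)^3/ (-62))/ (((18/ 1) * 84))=-47045881/ 2324374164532224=-0.00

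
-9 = -9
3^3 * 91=2457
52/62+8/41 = 1.03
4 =4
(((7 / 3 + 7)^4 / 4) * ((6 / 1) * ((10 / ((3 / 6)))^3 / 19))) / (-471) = -2458624000 / 241623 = -10175.46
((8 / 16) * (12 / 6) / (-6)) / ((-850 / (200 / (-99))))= -2 / 5049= -0.00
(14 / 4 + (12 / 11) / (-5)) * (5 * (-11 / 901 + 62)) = 20162211 / 19822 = 1017.16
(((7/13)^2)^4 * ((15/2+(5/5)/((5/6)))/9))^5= 130590501616063448460712451614459228887149/8776884148454114136097077326684565804026917704300000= 0.00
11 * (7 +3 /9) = 242 /3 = 80.67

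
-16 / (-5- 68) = 16 / 73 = 0.22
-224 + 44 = -180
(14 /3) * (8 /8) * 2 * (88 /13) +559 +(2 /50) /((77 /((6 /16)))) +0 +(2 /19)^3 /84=622.18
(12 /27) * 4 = 16 /9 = 1.78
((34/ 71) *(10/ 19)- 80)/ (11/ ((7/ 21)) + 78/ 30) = -268950/ 120061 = -2.24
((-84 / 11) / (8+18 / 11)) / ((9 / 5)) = -0.44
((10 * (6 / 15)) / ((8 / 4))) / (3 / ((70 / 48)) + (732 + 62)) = 35 / 13931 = 0.00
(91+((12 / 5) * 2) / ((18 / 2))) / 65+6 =7223 / 975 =7.41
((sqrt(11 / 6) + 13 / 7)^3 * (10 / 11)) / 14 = 17905 * sqrt(66) / 135828 + 57005 / 52822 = 2.15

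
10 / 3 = 3.33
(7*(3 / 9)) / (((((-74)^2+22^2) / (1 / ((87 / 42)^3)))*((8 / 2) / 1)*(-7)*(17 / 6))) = -343 / 617773370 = -0.00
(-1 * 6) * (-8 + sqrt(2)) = 48 - 6 * sqrt(2) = 39.51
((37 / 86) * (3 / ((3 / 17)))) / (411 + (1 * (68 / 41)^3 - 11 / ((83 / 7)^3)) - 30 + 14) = 24787714919183 / 1354133653993576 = 0.02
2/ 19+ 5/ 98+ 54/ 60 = 4917/ 4655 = 1.06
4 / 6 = 0.67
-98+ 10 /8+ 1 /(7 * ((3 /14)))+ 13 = -997 /12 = -83.08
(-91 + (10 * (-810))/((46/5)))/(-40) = 22343/920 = 24.29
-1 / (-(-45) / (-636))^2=-44944 / 225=-199.75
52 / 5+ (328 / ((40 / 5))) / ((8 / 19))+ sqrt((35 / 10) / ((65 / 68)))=109.69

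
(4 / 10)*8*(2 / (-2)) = -16 / 5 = -3.20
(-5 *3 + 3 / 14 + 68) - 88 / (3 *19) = 41233 / 798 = 51.67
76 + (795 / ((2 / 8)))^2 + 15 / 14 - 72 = 141573671 / 14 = 10112405.07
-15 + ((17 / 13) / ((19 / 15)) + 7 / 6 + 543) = 785755 / 1482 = 530.20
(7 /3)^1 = 7 /3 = 2.33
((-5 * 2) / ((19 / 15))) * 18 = -2700 / 19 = -142.11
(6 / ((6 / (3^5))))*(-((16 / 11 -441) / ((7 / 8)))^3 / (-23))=-14062601491776000 / 10500259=-1339262345.03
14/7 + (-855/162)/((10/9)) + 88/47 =-0.88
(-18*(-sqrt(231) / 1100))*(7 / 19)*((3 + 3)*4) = 2.20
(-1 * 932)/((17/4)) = -3728/17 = -219.29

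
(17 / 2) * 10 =85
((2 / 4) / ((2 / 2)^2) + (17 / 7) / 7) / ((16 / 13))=1079 / 1568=0.69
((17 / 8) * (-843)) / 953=-14331 / 7624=-1.88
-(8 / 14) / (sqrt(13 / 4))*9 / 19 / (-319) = 72*sqrt(13) / 551551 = 0.00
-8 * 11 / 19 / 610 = -44 / 5795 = -0.01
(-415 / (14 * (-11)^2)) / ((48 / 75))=-10375 / 27104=-0.38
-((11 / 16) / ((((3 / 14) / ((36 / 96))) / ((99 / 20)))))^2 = -35.47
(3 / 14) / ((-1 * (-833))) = 3 / 11662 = 0.00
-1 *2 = -2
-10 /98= -5 /49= -0.10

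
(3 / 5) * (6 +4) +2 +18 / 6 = 11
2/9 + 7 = 65/9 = 7.22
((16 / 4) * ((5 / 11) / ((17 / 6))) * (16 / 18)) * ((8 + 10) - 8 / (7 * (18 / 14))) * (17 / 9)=4480 / 243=18.44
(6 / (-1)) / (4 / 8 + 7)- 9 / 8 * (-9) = 373 / 40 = 9.32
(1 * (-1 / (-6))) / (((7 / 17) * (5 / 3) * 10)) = 0.02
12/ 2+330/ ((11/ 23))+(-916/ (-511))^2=182579272/ 261121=699.21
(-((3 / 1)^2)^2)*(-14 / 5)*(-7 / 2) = -793.80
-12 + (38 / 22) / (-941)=-124231 / 10351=-12.00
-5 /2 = -2.50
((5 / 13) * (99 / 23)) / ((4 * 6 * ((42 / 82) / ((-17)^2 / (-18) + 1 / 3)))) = -638165 / 301392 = -2.12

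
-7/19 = -0.37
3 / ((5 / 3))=9 / 5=1.80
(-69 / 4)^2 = 4761 / 16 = 297.56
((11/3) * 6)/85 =0.26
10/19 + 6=124/19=6.53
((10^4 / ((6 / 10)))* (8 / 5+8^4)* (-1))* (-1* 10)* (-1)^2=2048800000 / 3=682933333.33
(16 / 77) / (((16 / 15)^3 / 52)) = 43875 / 4928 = 8.90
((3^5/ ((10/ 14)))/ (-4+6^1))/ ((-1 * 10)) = -17.01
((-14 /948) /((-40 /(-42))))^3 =-117649 /31554496000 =-0.00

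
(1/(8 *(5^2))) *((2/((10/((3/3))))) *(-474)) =-237/500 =-0.47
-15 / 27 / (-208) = 5 / 1872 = 0.00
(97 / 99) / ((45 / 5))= 0.11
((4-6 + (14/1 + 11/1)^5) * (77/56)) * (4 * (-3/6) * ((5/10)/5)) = -2685546.32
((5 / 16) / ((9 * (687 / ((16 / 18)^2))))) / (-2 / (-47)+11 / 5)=4700 / 263933721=0.00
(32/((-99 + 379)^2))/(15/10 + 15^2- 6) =1/540225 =0.00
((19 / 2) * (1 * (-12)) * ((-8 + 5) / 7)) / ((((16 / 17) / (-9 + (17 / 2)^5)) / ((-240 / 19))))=-3257910855 / 112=-29088489.78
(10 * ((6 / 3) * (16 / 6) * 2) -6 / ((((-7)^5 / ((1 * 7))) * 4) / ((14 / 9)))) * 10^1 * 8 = 2926960 / 343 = 8533.41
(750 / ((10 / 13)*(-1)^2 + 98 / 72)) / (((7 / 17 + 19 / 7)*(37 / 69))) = 240171750 / 1143559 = 210.02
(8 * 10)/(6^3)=10/27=0.37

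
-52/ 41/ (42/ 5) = -130/ 861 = -0.15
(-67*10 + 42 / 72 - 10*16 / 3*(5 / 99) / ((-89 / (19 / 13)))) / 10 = -920063119 / 13745160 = -66.94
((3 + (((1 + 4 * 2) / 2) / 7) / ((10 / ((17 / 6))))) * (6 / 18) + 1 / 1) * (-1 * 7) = -14.42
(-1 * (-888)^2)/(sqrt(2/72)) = -4731264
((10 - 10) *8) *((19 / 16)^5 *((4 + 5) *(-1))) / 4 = 0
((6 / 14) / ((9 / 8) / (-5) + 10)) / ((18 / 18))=0.04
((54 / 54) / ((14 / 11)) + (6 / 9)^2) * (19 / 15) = 589 / 378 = 1.56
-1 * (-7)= 7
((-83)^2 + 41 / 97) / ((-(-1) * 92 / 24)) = 4009644 / 2231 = 1797.24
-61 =-61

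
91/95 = 0.96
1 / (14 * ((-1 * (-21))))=1 / 294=0.00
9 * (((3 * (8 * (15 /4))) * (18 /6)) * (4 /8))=1215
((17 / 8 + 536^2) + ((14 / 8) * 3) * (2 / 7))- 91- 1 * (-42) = 2298005 / 8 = 287250.62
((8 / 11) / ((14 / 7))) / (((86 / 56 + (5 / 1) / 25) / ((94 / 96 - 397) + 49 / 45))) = -1990457 / 24057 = -82.74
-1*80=-80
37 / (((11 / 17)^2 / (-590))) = -6308870 / 121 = -52139.42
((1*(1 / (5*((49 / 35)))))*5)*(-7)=-5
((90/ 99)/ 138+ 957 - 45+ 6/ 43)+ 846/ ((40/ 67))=1520359477/ 652740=2329.20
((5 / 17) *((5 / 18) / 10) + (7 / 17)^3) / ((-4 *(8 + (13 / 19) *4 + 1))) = -262067 / 157766256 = -0.00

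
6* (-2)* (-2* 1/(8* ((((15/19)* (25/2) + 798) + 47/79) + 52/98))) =441294/119001395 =0.00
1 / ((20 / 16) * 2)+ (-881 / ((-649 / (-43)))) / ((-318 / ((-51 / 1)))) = -3082467 / 343970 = -8.96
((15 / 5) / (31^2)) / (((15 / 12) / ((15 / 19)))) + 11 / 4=200993 / 73036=2.75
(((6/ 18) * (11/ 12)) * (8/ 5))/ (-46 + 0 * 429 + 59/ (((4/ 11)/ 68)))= 22/ 494415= 0.00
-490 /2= -245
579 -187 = 392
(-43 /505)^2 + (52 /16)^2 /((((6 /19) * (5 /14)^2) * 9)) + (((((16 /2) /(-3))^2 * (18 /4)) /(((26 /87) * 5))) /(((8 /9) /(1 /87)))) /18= 29.16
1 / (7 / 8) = 8 / 7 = 1.14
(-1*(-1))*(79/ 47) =79/ 47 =1.68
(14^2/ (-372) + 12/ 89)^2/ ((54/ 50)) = 263250625/ 1849735683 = 0.14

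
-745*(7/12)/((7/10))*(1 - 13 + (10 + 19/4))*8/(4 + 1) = -8195/3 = -2731.67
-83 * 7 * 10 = -5810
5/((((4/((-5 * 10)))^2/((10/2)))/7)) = 109375/4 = 27343.75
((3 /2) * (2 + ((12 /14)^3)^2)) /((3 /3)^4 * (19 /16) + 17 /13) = 29323216 /20353277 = 1.44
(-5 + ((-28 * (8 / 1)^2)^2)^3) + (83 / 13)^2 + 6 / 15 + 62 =27982385857102012826628 / 845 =33115249535031967842.16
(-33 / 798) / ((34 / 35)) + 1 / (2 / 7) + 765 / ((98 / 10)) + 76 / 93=484764227 / 5887644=82.34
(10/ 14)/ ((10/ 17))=17/ 14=1.21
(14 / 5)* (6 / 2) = 42 / 5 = 8.40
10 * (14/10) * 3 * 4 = 168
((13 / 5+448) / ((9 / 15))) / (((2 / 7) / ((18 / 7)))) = 6759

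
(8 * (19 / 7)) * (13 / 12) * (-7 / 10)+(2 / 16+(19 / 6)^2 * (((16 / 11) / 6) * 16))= 267941 / 11880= 22.55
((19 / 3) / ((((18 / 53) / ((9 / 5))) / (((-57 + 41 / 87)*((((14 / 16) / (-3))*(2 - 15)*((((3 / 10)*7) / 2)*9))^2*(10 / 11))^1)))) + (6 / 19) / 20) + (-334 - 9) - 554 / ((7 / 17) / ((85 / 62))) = -37320844963698759 / 16835033600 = -2216855.98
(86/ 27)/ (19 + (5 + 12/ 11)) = 473/ 3726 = 0.13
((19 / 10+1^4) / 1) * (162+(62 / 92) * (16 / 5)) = 273731 / 575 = 476.05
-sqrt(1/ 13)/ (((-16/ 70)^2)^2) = -1500625*sqrt(13)/ 53248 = -101.61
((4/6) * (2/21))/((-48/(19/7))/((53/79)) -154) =-2014/5721093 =-0.00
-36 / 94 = -0.38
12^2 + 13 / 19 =2749 / 19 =144.68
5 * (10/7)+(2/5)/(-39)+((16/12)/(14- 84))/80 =129809/18200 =7.13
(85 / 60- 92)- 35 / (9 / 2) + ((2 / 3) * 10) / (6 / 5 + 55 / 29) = -1555109 / 16164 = -96.21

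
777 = 777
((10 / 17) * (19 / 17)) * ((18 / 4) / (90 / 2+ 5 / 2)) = 18 / 289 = 0.06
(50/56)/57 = 25/1596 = 0.02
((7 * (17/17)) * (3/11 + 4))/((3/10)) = 3290/33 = 99.70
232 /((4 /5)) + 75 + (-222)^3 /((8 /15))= -20514100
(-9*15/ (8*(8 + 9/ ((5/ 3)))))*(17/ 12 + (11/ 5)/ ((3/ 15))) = -33525/ 2144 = -15.64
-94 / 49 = -1.92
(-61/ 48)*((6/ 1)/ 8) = -61/ 64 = -0.95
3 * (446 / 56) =669 / 28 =23.89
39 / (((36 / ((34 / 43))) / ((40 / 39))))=340 / 387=0.88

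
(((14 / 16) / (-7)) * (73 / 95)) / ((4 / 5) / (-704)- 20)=0.00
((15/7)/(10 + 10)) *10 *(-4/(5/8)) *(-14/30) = 16/5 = 3.20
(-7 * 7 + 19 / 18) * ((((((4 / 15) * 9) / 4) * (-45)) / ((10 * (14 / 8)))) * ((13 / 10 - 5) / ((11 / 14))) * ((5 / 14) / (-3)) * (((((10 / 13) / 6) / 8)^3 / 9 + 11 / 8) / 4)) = 14.25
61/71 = 0.86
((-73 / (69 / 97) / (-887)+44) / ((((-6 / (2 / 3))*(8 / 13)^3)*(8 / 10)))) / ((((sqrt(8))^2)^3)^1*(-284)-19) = 29659642805 / 164055281928192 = 0.00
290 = 290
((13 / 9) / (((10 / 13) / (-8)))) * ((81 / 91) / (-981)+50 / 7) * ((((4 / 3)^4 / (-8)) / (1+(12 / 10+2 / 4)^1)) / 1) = 235758848 / 15018129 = 15.70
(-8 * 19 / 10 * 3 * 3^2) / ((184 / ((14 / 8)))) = -3591 / 920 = -3.90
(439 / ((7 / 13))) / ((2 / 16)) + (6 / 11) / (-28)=1004429 / 154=6522.27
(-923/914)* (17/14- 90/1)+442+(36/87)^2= 5723267385/10761436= 531.83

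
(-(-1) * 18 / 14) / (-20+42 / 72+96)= 108 / 6433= 0.02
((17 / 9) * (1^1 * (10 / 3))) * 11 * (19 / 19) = 1870 / 27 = 69.26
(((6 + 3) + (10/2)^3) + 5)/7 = 139/7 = 19.86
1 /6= 0.17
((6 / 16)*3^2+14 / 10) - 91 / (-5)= 919 / 40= 22.98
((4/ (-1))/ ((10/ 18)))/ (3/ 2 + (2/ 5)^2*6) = -2.93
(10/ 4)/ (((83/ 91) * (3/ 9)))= 1365/ 166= 8.22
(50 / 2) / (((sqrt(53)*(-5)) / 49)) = -245*sqrt(53) / 53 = -33.65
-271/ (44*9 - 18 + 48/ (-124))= -8401/ 11706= -0.72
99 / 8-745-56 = -6309 / 8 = -788.62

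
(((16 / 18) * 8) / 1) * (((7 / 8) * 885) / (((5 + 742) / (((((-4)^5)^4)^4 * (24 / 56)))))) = 3449143864100930886960696205210427926388000801423360 / 747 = 4617327796654525953093301000000000000000000000000.00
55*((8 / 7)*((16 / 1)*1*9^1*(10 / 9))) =70400 / 7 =10057.14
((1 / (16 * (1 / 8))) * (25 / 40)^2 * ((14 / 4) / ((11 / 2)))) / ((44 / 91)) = 15925 / 61952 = 0.26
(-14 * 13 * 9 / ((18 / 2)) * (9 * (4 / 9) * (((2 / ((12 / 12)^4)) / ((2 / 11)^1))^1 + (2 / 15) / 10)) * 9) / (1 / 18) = -32471712 / 25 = -1298868.48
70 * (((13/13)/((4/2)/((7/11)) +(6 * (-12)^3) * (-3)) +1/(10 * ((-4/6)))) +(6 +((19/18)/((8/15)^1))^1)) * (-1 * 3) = -286407751/174200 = -1644.13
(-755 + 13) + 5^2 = -717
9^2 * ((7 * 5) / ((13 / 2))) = 5670 / 13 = 436.15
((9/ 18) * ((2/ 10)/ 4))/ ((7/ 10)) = 1/ 28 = 0.04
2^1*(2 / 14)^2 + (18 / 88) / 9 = 137 / 2156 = 0.06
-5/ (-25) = 1/ 5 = 0.20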